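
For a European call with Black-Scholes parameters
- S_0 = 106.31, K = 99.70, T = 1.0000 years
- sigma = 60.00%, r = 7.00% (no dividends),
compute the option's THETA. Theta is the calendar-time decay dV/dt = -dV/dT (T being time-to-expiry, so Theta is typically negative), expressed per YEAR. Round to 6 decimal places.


d1 = 0.5236561289; d2 = -0.0763438711
phi(d1) = 0.3478282680; exp(-qT) = 1.0000000000; exp(-rT) = 0.9323938199
Theta = -S*exp(-qT)*phi(d1)*sigma/(2*sqrt(T)) - r*K*exp(-rT)*N(d2) + q*S*exp(-qT)*N(d1)
N(d1) = 0.6997411327; N(d2) = 0.4695727618; sqrt(T) = 1.0000000000
Term 1 = -106.3100 * 1.0000000000 * 0.3478282680 * 0.6000 / (2 * 1.0000000000) = -11.0932869513
Term 2 = -0.0700 * 99.7000 * 0.9323938199 * 0.4695727618 = -3.0555928261
Term 3 = 0 (no dividend yield, q = 0)
Theta = -11.0932869513 + (-3.0555928261) + (0.0000000000) = -14.148880

Answer: Theta = -14.148880


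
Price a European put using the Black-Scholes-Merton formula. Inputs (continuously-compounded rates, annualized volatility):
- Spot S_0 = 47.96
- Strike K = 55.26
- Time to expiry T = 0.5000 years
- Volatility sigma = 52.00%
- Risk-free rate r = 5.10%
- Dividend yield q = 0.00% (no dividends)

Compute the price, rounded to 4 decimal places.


d1 = (ln(S/K) + (r - q + 0.5*sigma^2) * T) / (sigma * sqrt(T)) = -0.13212559
d2 = d1 - sigma * sqrt(T) = -0.49982112
exp(-rT) = 0.97482238; exp(-qT) = 1.00000000
P = K * exp(-rT) * N(-d2) - S_0 * exp(-qT) * N(-d1)
N(-d1) = 0.55255752; N(-d2) = 0.69139948
P = 55.2600 * 0.97482238 * 0.69139948 - 47.9600 * 1.00000000 * 0.55255752 = 10.7441

Answer: Price = 10.7441


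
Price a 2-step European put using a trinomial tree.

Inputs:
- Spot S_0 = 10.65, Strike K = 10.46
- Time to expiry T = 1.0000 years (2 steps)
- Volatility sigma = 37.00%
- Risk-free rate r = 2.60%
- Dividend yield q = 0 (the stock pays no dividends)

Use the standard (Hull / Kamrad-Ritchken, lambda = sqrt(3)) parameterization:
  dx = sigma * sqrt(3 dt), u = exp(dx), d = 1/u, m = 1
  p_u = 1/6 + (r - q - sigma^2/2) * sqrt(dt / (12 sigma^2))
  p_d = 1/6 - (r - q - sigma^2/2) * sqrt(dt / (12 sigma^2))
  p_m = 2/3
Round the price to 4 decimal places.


Answer: Price = V(0,0) = 1.1281

Derivation:
dt = T/N = 0.500000; dx = sigma*sqrt(3*dt) = 0.453156
u = exp(dx) = 1.573269; d = 1/u = 0.635619
p_u = 0.143248, p_m = 0.666667, p_d = 0.190086
Discount per step: exp(-r*dt) = 0.987084
Stock lattice S(k, j) with j the centered position index:
  k=0: S(0,+0) = 10.6500
  k=1: S(1,-1) = 6.7693; S(1,+0) = 10.6500; S(1,+1) = 16.7553
  k=2: S(2,-2) = 4.3027; S(2,-1) = 6.7693; S(2,+0) = 10.6500; S(2,+1) = 16.7553; S(2,+2) = 26.3606
Terminal payoffs V(N, j) = max(K - S_T, 0):
  V(2,-2) = 6.157274; V(2,-1) = 3.690655; V(2,+0) = 0.000000; V(2,+1) = 0.000000; V(2,+2) = 0.000000
Backward induction: V(k, j) = exp(-r*dt) * [p_u * V(k+1, j+1) + p_m * V(k+1, j) + p_d * V(k+1, j-1)]
  V(1,-1) = exp(-r*dt) * [p_u*0.000000 + p_m*3.690655 + p_d*6.157274] = 3.583952
  V(1,+0) = exp(-r*dt) * [p_u*0.000000 + p_m*0.000000 + p_d*3.690655] = 0.692480
  V(1,+1) = exp(-r*dt) * [p_u*0.000000 + p_m*0.000000 + p_d*0.000000] = 0.000000
  V(0,+0) = exp(-r*dt) * [p_u*0.000000 + p_m*0.692480 + p_d*3.583952] = 1.128150


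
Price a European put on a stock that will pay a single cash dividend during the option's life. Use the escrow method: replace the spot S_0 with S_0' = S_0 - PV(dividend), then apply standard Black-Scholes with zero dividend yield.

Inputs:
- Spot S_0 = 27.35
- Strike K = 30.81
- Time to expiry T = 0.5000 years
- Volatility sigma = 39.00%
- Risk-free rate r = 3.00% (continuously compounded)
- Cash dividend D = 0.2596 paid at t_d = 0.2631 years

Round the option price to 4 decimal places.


Answer: Price = 5.0408

Derivation:
PV(D) = D * exp(-r * t_d) = 0.2596 * 0.99213807 = 0.25755904
S_0' = S_0 - PV(D) = 27.3500 - 0.25755904 = 27.09244096
d1 = (ln(S_0'/K) + (r + sigma^2/2)*T) / (sigma*sqrt(T)) = -0.27399320
d2 = d1 - sigma*sqrt(T) = -0.54976484
exp(-rT) = 0.98511194
N(-d1) = 0.60795508; N(-d2) = 0.70875966
P = K * exp(-rT) * N(-d2) - S_0' * N(-d1) = 30.8100 * 0.98511194 * 0.70875966 - 27.09244096 * 0.60795508 = 5.0408


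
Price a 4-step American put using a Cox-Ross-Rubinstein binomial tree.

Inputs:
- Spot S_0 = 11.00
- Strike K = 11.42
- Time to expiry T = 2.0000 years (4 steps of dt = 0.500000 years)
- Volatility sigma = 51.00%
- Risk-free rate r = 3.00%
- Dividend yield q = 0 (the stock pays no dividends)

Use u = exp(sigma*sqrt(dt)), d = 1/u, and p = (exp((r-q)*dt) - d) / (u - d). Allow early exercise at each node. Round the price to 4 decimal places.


dt = T/N = 0.500000
u = exp(sigma*sqrt(dt)) = 1.434225; d = 1/u = 0.697241
p = (exp((r-q)*dt) - d) / (u - d) = 0.431315
Discount per step: exp(-r*dt) = 0.985112
Stock lattice S(k, i) with i counting down-moves:
  k=0: S(0,0) = 11.0000
  k=1: S(1,0) = 15.7765; S(1,1) = 7.6696
  k=2: S(2,0) = 22.6270; S(2,1) = 11.0000; S(2,2) = 5.3476
  k=3: S(3,0) = 32.4522; S(3,1) = 15.7765; S(3,2) = 7.6696; S(3,3) = 3.7286
  k=4: S(4,0) = 46.5438; S(4,1) = 22.6270; S(4,2) = 11.0000; S(4,3) = 5.3476; S(4,4) = 2.5997
Terminal payoffs V(N, i) = max(K - S_T, 0):
  V(4,0) = 0.000000; V(4,1) = 0.000000; V(4,2) = 0.420000; V(4,3) = 6.072408; V(4,4) = 8.820296
Backward induction: V(k, i) = exp(-r*dt) * [p * V(k+1, i) + (1-p) * V(k+1, i+1)]; then take max(V_cont, immediate exercise) for American.
  V(3,0) = exp(-r*dt) * [p*0.000000 + (1-p)*0.000000] = 0.000000; exercise = 0.000000; V(3,0) = max -> 0.000000
  V(3,1) = exp(-r*dt) * [p*0.000000 + (1-p)*0.420000] = 0.235292; exercise = 0.000000; V(3,1) = max -> 0.235292
  V(3,2) = exp(-r*dt) * [p*0.420000 + (1-p)*6.072408] = 3.580330; exercise = 3.750351; V(3,2) = max -> 3.750351
  V(3,3) = exp(-r*dt) * [p*6.072408 + (1-p)*8.820296] = 7.521419; exercise = 7.691441; V(3,3) = max -> 7.691441
  V(2,0) = exp(-r*dt) * [p*0.000000 + (1-p)*0.235292] = 0.131815; exercise = 0.000000; V(2,0) = max -> 0.131815
  V(2,1) = exp(-r*dt) * [p*0.235292 + (1-p)*3.750351] = 2.200989; exercise = 0.420000; V(2,1) = max -> 2.200989
  V(2,2) = exp(-r*dt) * [p*3.750351 + (1-p)*7.691441] = 5.902386; exercise = 6.072408; V(2,2) = max -> 6.072408
  V(1,0) = exp(-r*dt) * [p*0.131815 + (1-p)*2.200989] = 1.289042; exercise = 0.000000; V(1,0) = max -> 1.289042
  V(1,1) = exp(-r*dt) * [p*2.200989 + (1-p)*6.072408] = 4.337061; exercise = 3.750351; V(1,1) = max -> 4.337061
  V(0,0) = exp(-r*dt) * [p*1.289042 + (1-p)*4.337061] = 2.977407; exercise = 0.420000; V(0,0) = max -> 2.977407

Answer: Price = V(0,0) = 2.9774


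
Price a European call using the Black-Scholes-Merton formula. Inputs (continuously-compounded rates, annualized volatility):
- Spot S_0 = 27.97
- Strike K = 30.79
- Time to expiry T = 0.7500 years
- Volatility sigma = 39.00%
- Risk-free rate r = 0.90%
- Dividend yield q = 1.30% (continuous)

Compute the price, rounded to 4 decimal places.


d1 = (ln(S/K) + (r - q + 0.5*sigma^2) * T) / (sigma * sqrt(T)) = -0.12441145
d2 = d1 - sigma * sqrt(T) = -0.46216135
exp(-rT) = 0.99327273; exp(-qT) = 0.99029738
C = S_0 * exp(-qT) * N(d1) - K * exp(-rT) * N(d2)
N(d1) = 0.45049476; N(d2) = 0.32198281
C = 27.9700 * 0.99029738 * 0.45049476 - 30.7900 * 0.99327273 * 0.32198281 = 2.6309

Answer: Price = 2.6309


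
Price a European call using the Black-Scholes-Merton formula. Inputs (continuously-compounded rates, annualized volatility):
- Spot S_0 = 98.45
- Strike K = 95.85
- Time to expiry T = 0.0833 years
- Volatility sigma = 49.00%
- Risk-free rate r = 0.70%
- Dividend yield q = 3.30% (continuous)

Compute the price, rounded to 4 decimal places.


Answer: Price = 6.7426

Derivation:
d1 = (ln(S/K) + (r - q + 0.5*sigma^2) * T) / (sigma * sqrt(T)) = 0.24464774
d2 = d1 - sigma * sqrt(T) = 0.10322522
exp(-rT) = 0.99941707; exp(-qT) = 0.99725487
C = S_0 * exp(-qT) * N(d1) - K * exp(-rT) * N(d2)
N(d1) = 0.59663540; N(d2) = 0.54110789
C = 98.4500 * 0.99725487 * 0.59663540 - 95.8500 * 0.99941707 * 0.54110789 = 6.7426


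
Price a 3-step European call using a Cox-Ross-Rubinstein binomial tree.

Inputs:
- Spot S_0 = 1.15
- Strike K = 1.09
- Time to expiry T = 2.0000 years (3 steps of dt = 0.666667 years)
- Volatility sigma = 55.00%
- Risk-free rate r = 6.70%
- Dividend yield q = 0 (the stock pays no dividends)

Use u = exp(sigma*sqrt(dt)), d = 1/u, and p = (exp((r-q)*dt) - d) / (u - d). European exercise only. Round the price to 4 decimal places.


Answer: Price = V(0,0) = 0.4481

Derivation:
dt = T/N = 0.666667
u = exp(sigma*sqrt(dt)) = 1.566859; d = 1/u = 0.638219
p = (exp((r-q)*dt) - d) / (u - d) = 0.438771
Discount per step: exp(-r*dt) = 0.956316
Stock lattice S(k, i) with i counting down-moves:
  k=0: S(0,0) = 1.1500
  k=1: S(1,0) = 1.8019; S(1,1) = 0.7340
  k=2: S(2,0) = 2.8233; S(2,1) = 1.1500; S(2,2) = 0.4684
  k=3: S(3,0) = 4.4237; S(3,1) = 1.8019; S(3,2) = 0.7340; S(3,3) = 0.2990
Terminal payoffs V(N, i) = max(S_T - K, 0):
  V(3,0) = 3.333721; V(3,1) = 0.711888; V(3,2) = 0.000000; V(3,3) = 0.000000
Backward induction: V(k, i) = exp(-r*dt) * [p * V(k+1, i) + (1-p) * V(k+1, i+1)].
  V(2,0) = exp(-r*dt) * [p*3.333721 + (1-p)*0.711888] = 1.780920
  V(2,1) = exp(-r*dt) * [p*0.711888 + (1-p)*0.000000] = 0.298711
  V(2,2) = exp(-r*dt) * [p*0.000000 + (1-p)*0.000000] = 0.000000
  V(1,0) = exp(-r*dt) * [p*1.780920 + (1-p)*0.298711] = 0.907602
  V(1,1) = exp(-r*dt) * [p*0.298711 + (1-p)*0.000000] = 0.125340
  V(0,0) = exp(-r*dt) * [p*0.907602 + (1-p)*0.125340] = 0.448105


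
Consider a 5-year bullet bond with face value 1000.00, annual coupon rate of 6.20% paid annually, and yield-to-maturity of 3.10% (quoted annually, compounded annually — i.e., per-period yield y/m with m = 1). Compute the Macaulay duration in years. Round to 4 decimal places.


Answer: Macaulay duration = 4.4888 years

Derivation:
Coupon per period c = face * coupon_rate / m = 62.000000
Periods per year m = 1; per-period yield y/m = 0.031000
Number of cashflows N = 5
Cashflows (t years, CF_t, discount factor 1/(1+y/m)^(m*t), PV):
  t = 1.0000: CF_t = 62.000000, DF = 0.969932, PV = 60.135790
  t = 2.0000: CF_t = 62.000000, DF = 0.940768, PV = 58.327634
  t = 3.0000: CF_t = 62.000000, DF = 0.912481, PV = 56.573845
  t = 4.0000: CF_t = 62.000000, DF = 0.885045, PV = 54.872788
  t = 5.0000: CF_t = 1062.000000, DF = 0.858434, PV = 911.656411
Price P = sum_t PV_t = 1141.566468
Macaulay numerator sum_t t * PV_t:
  t * PV_t at t = 1.0000: 60.135790
  t * PV_t at t = 2.0000: 116.655268
  t * PV_t at t = 3.0000: 169.721534
  t * PV_t at t = 4.0000: 219.491153
  t * PV_t at t = 5.0000: 4558.282054
Macaulay duration D = (sum_t t * PV_t) / P = 5124.285799 / 1141.566468 = 4.488819


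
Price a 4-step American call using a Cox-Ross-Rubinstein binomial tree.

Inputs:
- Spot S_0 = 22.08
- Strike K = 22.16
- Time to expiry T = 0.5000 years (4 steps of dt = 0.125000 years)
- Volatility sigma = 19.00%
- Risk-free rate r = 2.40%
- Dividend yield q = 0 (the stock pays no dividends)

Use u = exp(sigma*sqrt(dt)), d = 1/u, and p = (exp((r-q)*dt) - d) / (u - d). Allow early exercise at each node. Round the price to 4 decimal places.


Answer: Price = V(0,0) = 1.2157

Derivation:
dt = T/N = 0.125000
u = exp(sigma*sqrt(dt)) = 1.069483; d = 1/u = 0.935031
p = (exp((r-q)*dt) - d) / (u - d) = 0.505559
Discount per step: exp(-r*dt) = 0.997004
Stock lattice S(k, i) with i counting down-moves:
  k=0: S(0,0) = 22.0800
  k=1: S(1,0) = 23.6142; S(1,1) = 20.6455
  k=2: S(2,0) = 25.2550; S(2,1) = 22.0800; S(2,2) = 19.3042
  k=3: S(3,0) = 27.0097; S(3,1) = 23.6142; S(3,2) = 20.6455; S(3,3) = 18.0500
  k=4: S(4,0) = 28.8865; S(4,1) = 25.2550; S(4,2) = 22.0800; S(4,3) = 19.3042; S(4,4) = 16.8773
Terminal payoffs V(N, i) = max(S_T - K, 0):
  V(4,0) = 6.726455; V(4,1) = 3.094958; V(4,2) = 0.000000; V(4,3) = 0.000000; V(4,4) = 0.000000
Backward induction: V(k, i) = exp(-r*dt) * [p * V(k+1, i) + (1-p) * V(k+1, i+1)]; then take max(V_cont, immediate exercise) for American.
  V(3,0) = exp(-r*dt) * [p*6.726455 + (1-p)*3.094958] = 4.916123; exercise = 4.849743; V(3,0) = max -> 4.916123
  V(3,1) = exp(-r*dt) * [p*3.094958 + (1-p)*0.000000] = 1.559997; exercise = 1.454180; V(3,1) = max -> 1.559997
  V(3,2) = exp(-r*dt) * [p*0.000000 + (1-p)*0.000000] = 0.000000; exercise = 0.000000; V(3,2) = max -> 0.000000
  V(3,3) = exp(-r*dt) * [p*0.000000 + (1-p)*0.000000] = 0.000000; exercise = 0.000000; V(3,3) = max -> 0.000000
  V(2,0) = exp(-r*dt) * [p*4.916123 + (1-p)*1.559997] = 3.246961; exercise = 3.094958; V(2,0) = max -> 3.246961
  V(2,1) = exp(-r*dt) * [p*1.559997 + (1-p)*0.000000] = 0.786308; exercise = 0.000000; V(2,1) = max -> 0.786308
  V(2,2) = exp(-r*dt) * [p*0.000000 + (1-p)*0.000000] = 0.000000; exercise = 0.000000; V(2,2) = max -> 0.000000
  V(1,0) = exp(-r*dt) * [p*3.246961 + (1-p)*0.786308] = 2.024231; exercise = 1.454180; V(1,0) = max -> 2.024231
  V(1,1) = exp(-r*dt) * [p*0.786308 + (1-p)*0.000000] = 0.396334; exercise = 0.000000; V(1,1) = max -> 0.396334
  V(0,0) = exp(-r*dt) * [p*2.024231 + (1-p)*0.396334] = 1.215680; exercise = 0.000000; V(0,0) = max -> 1.215680


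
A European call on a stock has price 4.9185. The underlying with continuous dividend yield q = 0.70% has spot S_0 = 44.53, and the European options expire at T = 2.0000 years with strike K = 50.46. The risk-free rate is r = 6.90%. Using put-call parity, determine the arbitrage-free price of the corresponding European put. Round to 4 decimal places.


Put-call parity: C - P = S_0 * exp(-qT) - K * exp(-rT).
S_0 * exp(-qT) = 44.5300 * 0.98609754 = 43.91092365
K * exp(-rT) = 50.4600 * 0.87109869 = 43.95563999
P = C - S*exp(-qT) + K*exp(-rT)
P = 4.9185 - 43.91092365 + 43.95563999 = 4.9632

Answer: Put price = 4.9632


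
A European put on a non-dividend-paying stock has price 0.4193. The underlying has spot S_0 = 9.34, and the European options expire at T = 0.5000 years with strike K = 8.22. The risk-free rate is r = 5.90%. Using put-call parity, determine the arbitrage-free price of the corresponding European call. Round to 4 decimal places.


Answer: Call price = 1.7782

Derivation:
Put-call parity: C - P = S_0 * exp(-qT) - K * exp(-rT).
S_0 * exp(-qT) = 9.3400 * 1.00000000 = 9.34000000
K * exp(-rT) = 8.2200 * 0.97093088 = 7.98105181
C = P + S*exp(-qT) - K*exp(-rT)
C = 0.4193 + 9.34000000 - 7.98105181 = 1.7782


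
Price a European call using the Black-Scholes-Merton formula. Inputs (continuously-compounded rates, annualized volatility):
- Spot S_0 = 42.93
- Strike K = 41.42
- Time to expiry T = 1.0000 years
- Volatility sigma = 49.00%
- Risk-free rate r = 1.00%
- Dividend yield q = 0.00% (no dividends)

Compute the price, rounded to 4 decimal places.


Answer: Price = 9.1186

Derivation:
d1 = (ln(S/K) + (r - q + 0.5*sigma^2) * T) / (sigma * sqrt(T)) = 0.33848373
d2 = d1 - sigma * sqrt(T) = -0.15151627
exp(-rT) = 0.99004983; exp(-qT) = 1.00000000
C = S_0 * exp(-qT) * N(d1) - K * exp(-rT) * N(d2)
N(d1) = 0.63250066; N(d2) = 0.43978424
C = 42.9300 * 1.00000000 * 0.63250066 - 41.4200 * 0.99004983 * 0.43978424 = 9.1186


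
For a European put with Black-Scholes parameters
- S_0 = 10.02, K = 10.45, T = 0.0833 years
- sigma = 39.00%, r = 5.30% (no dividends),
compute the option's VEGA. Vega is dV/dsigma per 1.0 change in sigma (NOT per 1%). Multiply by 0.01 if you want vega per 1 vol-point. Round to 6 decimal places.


Answer: Vega = 1.110051

Derivation:
d1 = -0.2777967313; d2 = -0.3903575149
phi(d1) = 0.3838420861; exp(-qT) = 1.0000000000; exp(-rT) = 0.9955948313
Vega = S * exp(-qT) * phi(d1) * sqrt(T) = 10.0200 * 1.0000000000 * 0.3838420861 * 0.2886173938 = 1.110051


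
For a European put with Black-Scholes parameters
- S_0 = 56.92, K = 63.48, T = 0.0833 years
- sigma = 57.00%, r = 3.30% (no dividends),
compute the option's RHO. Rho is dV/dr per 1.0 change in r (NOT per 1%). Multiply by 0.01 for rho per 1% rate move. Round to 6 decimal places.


Answer: Rho = -4.044003

Derivation:
d1 = -0.5640754819; d2 = -0.7285873964
phi(d1) = 0.3402654918; exp(-qT) = 1.0000000000; exp(-rT) = 0.9972548748
N(-d2) = 0.7668729548
Rho = -K*T*exp(-rT)*N(-d2) = -63.4800 * 0.0833 * 0.9972548748 * 0.7668729548 = -4.044003


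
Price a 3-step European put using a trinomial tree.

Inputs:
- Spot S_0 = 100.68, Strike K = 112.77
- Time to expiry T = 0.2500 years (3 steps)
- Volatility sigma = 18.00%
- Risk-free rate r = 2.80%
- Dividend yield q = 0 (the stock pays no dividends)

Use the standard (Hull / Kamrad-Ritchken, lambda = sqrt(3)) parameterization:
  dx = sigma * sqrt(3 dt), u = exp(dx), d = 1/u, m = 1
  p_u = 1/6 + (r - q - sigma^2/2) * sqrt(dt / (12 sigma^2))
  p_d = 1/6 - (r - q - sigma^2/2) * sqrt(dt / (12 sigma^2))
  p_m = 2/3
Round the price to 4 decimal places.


Answer: Price = V(0,0) = 11.8573

Derivation:
dt = T/N = 0.083333; dx = sigma*sqrt(3*dt) = 0.090000
u = exp(dx) = 1.094174; d = 1/u = 0.913931
p_u = 0.172130, p_m = 0.666667, p_d = 0.161204
Discount per step: exp(-r*dt) = 0.997669
Stock lattice S(k, j) with j the centered position index:
  k=0: S(0,+0) = 100.6800
  k=1: S(1,-1) = 92.0146; S(1,+0) = 100.6800; S(1,+1) = 110.1615
  k=2: S(2,-2) = 84.0950; S(2,-1) = 92.0146; S(2,+0) = 100.6800; S(2,+1) = 110.1615; S(2,+2) = 120.5358
  k=3: S(3,-3) = 76.8570; S(3,-2) = 84.0950; S(3,-1) = 92.0146; S(3,+0) = 100.6800; S(3,+1) = 110.1615; S(3,+2) = 120.5358; S(3,+3) = 131.8872
Terminal payoffs V(N, j) = max(K - S_T, 0):
  V(3,-3) = 35.912953; V(3,-2) = 28.674995; V(3,-1) = 20.755408; V(3,+0) = 12.090000; V(3,+1) = 2.608533; V(3,+2) = 0.000000; V(3,+3) = 0.000000
Backward induction: V(k, j) = exp(-r*dt) * [p_u * V(k+1, j+1) + p_m * V(k+1, j) + p_d * V(k+1, j-1)]
  V(2,-2) = exp(-r*dt) * [p_u*20.755408 + p_m*28.674995 + p_d*35.912953] = 28.412213
  V(2,-1) = exp(-r*dt) * [p_u*12.090000 + p_m*20.755408 + p_d*28.674995] = 20.492630
  V(2,+0) = exp(-r*dt) * [p_u*2.608533 + p_m*12.090000 + p_d*20.755408] = 11.827225
  V(2,+1) = exp(-r*dt) * [p_u*0.000000 + p_m*2.608533 + p_d*12.090000] = 3.679380
  V(2,+2) = exp(-r*dt) * [p_u*0.000000 + p_m*0.000000 + p_d*2.608533] = 0.419525
  V(1,-1) = exp(-r*dt) * [p_u*11.827225 + p_m*20.492630 + p_d*28.412213] = 20.230463
  V(1,+0) = exp(-r*dt) * [p_u*3.679380 + p_m*11.827225 + p_d*20.492630] = 11.794083
  V(1,+1) = exp(-r*dt) * [p_u*0.419525 + p_m*3.679380 + p_d*11.827225] = 4.421396
  V(0,+0) = exp(-r*dt) * [p_u*4.421396 + p_m*11.794083 + p_d*20.230463] = 11.857302


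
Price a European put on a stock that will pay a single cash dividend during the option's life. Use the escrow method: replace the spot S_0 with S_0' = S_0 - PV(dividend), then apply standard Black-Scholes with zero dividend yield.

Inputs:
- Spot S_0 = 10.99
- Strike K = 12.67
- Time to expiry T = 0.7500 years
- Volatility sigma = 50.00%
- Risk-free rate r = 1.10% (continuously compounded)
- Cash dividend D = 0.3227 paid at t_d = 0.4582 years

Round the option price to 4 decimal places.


PV(D) = D * exp(-r * t_d) = 0.3227 * 0.99497248 = 0.32107762
S_0' = S_0 - PV(D) = 10.9900 - 0.32107762 = 10.66892238
d1 = (ln(S_0'/K) + (r + sigma^2/2)*T) / (sigma*sqrt(T)) = -0.16143159
d2 = d1 - sigma*sqrt(T) = -0.59444429
exp(-rT) = 0.99178394
N(-d1) = 0.56412326; N(-d2) = 0.72389250
P = K * exp(-rT) * N(-d2) - S_0' * N(-d1) = 12.6700 * 0.99178394 * 0.72389250 - 10.66892238 * 0.56412326 = 3.0778

Answer: Price = 3.0778


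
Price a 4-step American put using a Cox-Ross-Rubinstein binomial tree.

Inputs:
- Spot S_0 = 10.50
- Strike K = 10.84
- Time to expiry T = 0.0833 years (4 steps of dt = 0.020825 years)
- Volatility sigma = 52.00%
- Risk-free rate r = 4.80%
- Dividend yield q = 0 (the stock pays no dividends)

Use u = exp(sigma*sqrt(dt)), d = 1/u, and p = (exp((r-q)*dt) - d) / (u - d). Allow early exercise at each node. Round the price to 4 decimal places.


Answer: Price = V(0,0) = 0.8158

Derivation:
dt = T/N = 0.020825
u = exp(sigma*sqrt(dt)) = 1.077928; d = 1/u = 0.927706
p = (exp((r-q)*dt) - d) / (u - d) = 0.487906
Discount per step: exp(-r*dt) = 0.999001
Stock lattice S(k, i) with i counting down-moves:
  k=0: S(0,0) = 10.5000
  k=1: S(1,0) = 11.3182; S(1,1) = 9.7409
  k=2: S(2,0) = 12.2002; S(2,1) = 10.5000; S(2,2) = 9.0367
  k=3: S(3,0) = 13.1510; S(3,1) = 11.3182; S(3,2) = 9.7409; S(3,3) = 8.3834
  k=4: S(4,0) = 14.1758; S(4,1) = 12.2002; S(4,2) = 10.5000; S(4,3) = 9.0367; S(4,4) = 7.7773
Terminal payoffs V(N, i) = max(K - S_T, 0):
  V(4,0) = 0.000000; V(4,1) = 0.000000; V(4,2) = 0.340000; V(4,3) = 1.803299; V(4,4) = 3.062669
Backward induction: V(k, i) = exp(-r*dt) * [p * V(k+1, i) + (1-p) * V(k+1, i+1)]; then take max(V_cont, immediate exercise) for American.
  V(3,0) = exp(-r*dt) * [p*0.000000 + (1-p)*0.000000] = 0.000000; exercise = 0.000000; V(3,0) = max -> 0.000000
  V(3,1) = exp(-r*dt) * [p*0.000000 + (1-p)*0.340000] = 0.173938; exercise = 0.000000; V(3,1) = max -> 0.173938
  V(3,2) = exp(-r*dt) * [p*0.340000 + (1-p)*1.803299] = 1.088258; exercise = 1.099088; V(3,2) = max -> 1.099088
  V(3,3) = exp(-r*dt) * [p*1.803299 + (1-p)*3.062669] = 2.445769; exercise = 2.456599; V(3,3) = max -> 2.456599
  V(2,0) = exp(-r*dt) * [p*0.000000 + (1-p)*0.173938] = 0.088984; exercise = 0.000000; V(2,0) = max -> 0.088984
  V(2,1) = exp(-r*dt) * [p*0.173938 + (1-p)*1.099088] = 0.647055; exercise = 0.340000; V(2,1) = max -> 0.647055
  V(2,2) = exp(-r*dt) * [p*1.099088 + (1-p)*2.456599] = 1.792468; exercise = 1.803299; V(2,2) = max -> 1.803299
  V(1,0) = exp(-r*dt) * [p*0.088984 + (1-p)*0.647055] = 0.374394; exercise = 0.000000; V(1,0) = max -> 0.374394
  V(1,1) = exp(-r*dt) * [p*0.647055 + (1-p)*1.803299] = 1.237922; exercise = 1.099088; V(1,1) = max -> 1.237922
  V(0,0) = exp(-r*dt) * [p*0.374394 + (1-p)*1.237922] = 0.815785; exercise = 0.340000; V(0,0) = max -> 0.815785


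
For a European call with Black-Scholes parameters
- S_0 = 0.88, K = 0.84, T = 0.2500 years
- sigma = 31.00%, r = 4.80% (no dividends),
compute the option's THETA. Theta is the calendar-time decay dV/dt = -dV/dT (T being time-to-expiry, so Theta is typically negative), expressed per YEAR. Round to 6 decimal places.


Answer: Theta = -0.122745

Derivation:
d1 = 0.4550484880; d2 = 0.3000484880
phi(d1) = 0.3597042560; exp(-qT) = 1.0000000000; exp(-rT) = 0.9880717129
Theta = -S*exp(-qT)*phi(d1)*sigma/(2*sqrt(T)) - r*K*exp(-rT)*N(d2) + q*S*exp(-qT)*N(d1)
N(d1) = 0.6754628221; N(d2) = 0.6179299148; sqrt(T) = 0.5000000000
Term 1 = -0.8800 * 1.0000000000 * 0.3597042560 * 0.3100 / (2 * 0.5000000000) = -0.0981273210
Term 2 = -0.0480 * 0.8400 * 0.9880717129 * 0.6179299148 = -0.0246177417
Term 3 = 0 (no dividend yield, q = 0)
Theta = -0.0981273210 + (-0.0246177417) + (0.0000000000) = -0.122745


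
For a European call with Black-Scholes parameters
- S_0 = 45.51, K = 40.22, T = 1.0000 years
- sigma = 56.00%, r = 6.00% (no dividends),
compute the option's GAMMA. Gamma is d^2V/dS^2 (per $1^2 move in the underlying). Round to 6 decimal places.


d1 = 0.6077994602; d2 = 0.0477994602
phi(d1) = 0.3316587749; exp(-qT) = 1.0000000000; exp(-rT) = 0.9417645336
Gamma = exp(-qT) * phi(d1) / (S * sigma * sqrt(T)) = 1.0000000000 * 0.3316587749 / (45.5100 * 0.5600 * 1.0000000000) = 0.013014

Answer: Gamma = 0.013014


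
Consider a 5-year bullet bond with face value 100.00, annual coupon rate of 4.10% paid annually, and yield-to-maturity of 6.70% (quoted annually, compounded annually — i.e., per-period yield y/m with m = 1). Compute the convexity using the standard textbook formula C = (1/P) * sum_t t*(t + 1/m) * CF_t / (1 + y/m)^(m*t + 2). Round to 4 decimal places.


Coupon per period c = face * coupon_rate / m = 4.100000
Periods per year m = 1; per-period yield y/m = 0.067000
Number of cashflows N = 5
Cashflows (t years, CF_t, discount factor 1/(1+y/m)^(m*t), PV):
  t = 1.0000: CF_t = 4.100000, DF = 0.937207, PV = 3.842549
  t = 2.0000: CF_t = 4.100000, DF = 0.878357, PV = 3.601264
  t = 3.0000: CF_t = 4.100000, DF = 0.823203, PV = 3.375131
  t = 4.0000: CF_t = 4.100000, DF = 0.771511, PV = 3.163197
  t = 5.0000: CF_t = 104.100000, DF = 0.723066, PV = 75.271164
Price P = sum_t PV_t = 89.253305
Convexity numerator sum_t t*(t + 1/m) * CF_t / (1+y/m)^(m*t + 2):
  t = 1.0000: term = 6.750261
  t = 2.0000: term = 18.979179
  t = 3.0000: term = 35.574844
  t = 4.0000: term = 55.568329
  t = 5.0000: term = 1983.449047
Convexity = (1/P) * sum = 2100.321660 / 89.253305 = 23.532144

Answer: Convexity = 23.5321


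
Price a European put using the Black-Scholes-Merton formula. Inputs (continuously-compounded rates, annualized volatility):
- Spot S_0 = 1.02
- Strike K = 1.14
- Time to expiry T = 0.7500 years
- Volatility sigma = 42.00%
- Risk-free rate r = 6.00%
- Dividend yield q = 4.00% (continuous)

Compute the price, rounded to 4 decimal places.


d1 = (ln(S/K) + (r - q + 0.5*sigma^2) * T) / (sigma * sqrt(T)) = -0.08268655
d2 = d1 - sigma * sqrt(T) = -0.44641722
exp(-rT) = 0.95599748; exp(-qT) = 0.97044553
P = K * exp(-rT) * N(-d2) - S_0 * exp(-qT) * N(-d1)
N(-d1) = 0.53294961; N(-d2) = 0.67235205
P = 1.1400 * 0.95599748 * 0.67235205 - 1.0200 * 0.97044553 * 0.53294961 = 0.2052

Answer: Price = 0.2052


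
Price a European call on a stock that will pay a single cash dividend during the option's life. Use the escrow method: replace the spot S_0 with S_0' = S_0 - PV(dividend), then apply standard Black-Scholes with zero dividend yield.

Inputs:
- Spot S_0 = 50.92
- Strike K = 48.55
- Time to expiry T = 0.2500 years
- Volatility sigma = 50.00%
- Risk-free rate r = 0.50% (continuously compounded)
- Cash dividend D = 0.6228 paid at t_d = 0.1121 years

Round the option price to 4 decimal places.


Answer: Price = 5.8699

Derivation:
PV(D) = D * exp(-r * t_d) = 0.6228 * 0.99943966 = 0.62245102
S_0' = S_0 - PV(D) = 50.9200 - 0.62245102 = 50.29754898
d1 = (ln(S_0'/K) + (r + sigma^2/2)*T) / (sigma*sqrt(T)) = 0.27144861
d2 = d1 - sigma*sqrt(T) = 0.02144861
exp(-rT) = 0.99875078
N(d1) = 0.60697699; N(d2) = 0.50855610
C = S_0' * N(d1) - K * exp(-rT) * N(d2) = 50.29754898 * 0.60697699 - 48.5500 * 0.99875078 * 0.50855610 = 5.8699


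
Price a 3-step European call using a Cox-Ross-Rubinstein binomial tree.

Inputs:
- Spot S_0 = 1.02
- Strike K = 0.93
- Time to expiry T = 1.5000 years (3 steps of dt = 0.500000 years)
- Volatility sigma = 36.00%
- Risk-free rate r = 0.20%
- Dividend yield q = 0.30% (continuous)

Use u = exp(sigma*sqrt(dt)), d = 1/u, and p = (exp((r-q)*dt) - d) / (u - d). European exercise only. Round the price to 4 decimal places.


Answer: Price = V(0,0) = 0.2274

Derivation:
dt = T/N = 0.500000
u = exp(sigma*sqrt(dt)) = 1.289892; d = 1/u = 0.775259
p = (exp((r-q)*dt) - d) / (u - d) = 0.435731
Discount per step: exp(-r*dt) = 0.999000
Stock lattice S(k, i) with i counting down-moves:
  k=0: S(0,0) = 1.0200
  k=1: S(1,0) = 1.3157; S(1,1) = 0.7908
  k=2: S(2,0) = 1.6971; S(2,1) = 1.0200; S(2,2) = 0.6130
  k=3: S(3,0) = 2.1891; S(3,1) = 1.3157; S(3,2) = 0.7908; S(3,3) = 0.4753
Terminal payoffs V(N, i) = max(S_T - K, 0):
  V(3,0) = 1.259073; V(3,1) = 0.385690; V(3,2) = 0.000000; V(3,3) = 0.000000
Backward induction: V(k, i) = exp(-r*dt) * [p * V(k+1, i) + (1-p) * V(k+1, i+1)].
  V(2,0) = exp(-r*dt) * [p*1.259073 + (1-p)*0.385690] = 0.765483
  V(2,1) = exp(-r*dt) * [p*0.385690 + (1-p)*0.000000] = 0.167889
  V(2,2) = exp(-r*dt) * [p*0.000000 + (1-p)*0.000000] = 0.000000
  V(1,0) = exp(-r*dt) * [p*0.765483 + (1-p)*0.167889] = 0.427851
  V(1,1) = exp(-r*dt) * [p*0.167889 + (1-p)*0.000000] = 0.073081
  V(0,0) = exp(-r*dt) * [p*0.427851 + (1-p)*0.073081] = 0.227438


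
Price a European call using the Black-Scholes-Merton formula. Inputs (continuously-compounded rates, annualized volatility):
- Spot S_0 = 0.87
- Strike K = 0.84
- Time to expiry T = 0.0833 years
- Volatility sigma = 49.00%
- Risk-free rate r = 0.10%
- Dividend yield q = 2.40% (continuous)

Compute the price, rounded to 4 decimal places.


d1 = (ln(S/K) + (r - q + 0.5*sigma^2) * T) / (sigma * sqrt(T)) = 0.30529497
d2 = d1 - sigma * sqrt(T) = 0.16387245
exp(-rT) = 0.99991670; exp(-qT) = 0.99800280
C = S_0 * exp(-qT) * N(d1) - K * exp(-rT) * N(d2)
N(d1) = 0.61992925; N(d2) = 0.56508422
C = 0.8700 * 0.99800280 * 0.61992925 - 0.8400 * 0.99991670 * 0.56508422 = 0.0636

Answer: Price = 0.0636


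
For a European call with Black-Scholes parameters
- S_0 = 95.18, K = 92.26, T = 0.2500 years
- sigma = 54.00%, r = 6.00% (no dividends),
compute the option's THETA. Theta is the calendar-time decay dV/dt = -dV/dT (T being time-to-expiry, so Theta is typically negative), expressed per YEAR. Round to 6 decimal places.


Answer: Theta = -22.371709

Derivation:
d1 = 0.3059598428; d2 = 0.0359598428
phi(d1) = 0.3806997600; exp(-qT) = 1.0000000000; exp(-rT) = 0.9851119396
Theta = -S*exp(-qT)*phi(d1)*sigma/(2*sqrt(T)) - r*K*exp(-rT)*N(d2) + q*S*exp(-qT)*N(d1)
N(d1) = 0.6201823894; N(d2) = 0.5143428105; sqrt(T) = 0.5000000000
Term 1 = -95.1800 * 1.0000000000 * 0.3806997600 * 0.5400 / (2 * 0.5000000000) = -19.5669017047
Term 2 = -0.0600 * 92.2600 * 0.9851119396 * 0.5143428105 = -2.8048068349
Term 3 = 0 (no dividend yield, q = 0)
Theta = -19.5669017047 + (-2.8048068349) + (0.0000000000) = -22.371709


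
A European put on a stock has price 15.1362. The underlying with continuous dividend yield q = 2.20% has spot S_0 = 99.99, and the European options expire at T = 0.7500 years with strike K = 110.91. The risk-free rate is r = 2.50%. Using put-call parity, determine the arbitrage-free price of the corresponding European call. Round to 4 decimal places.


Put-call parity: C - P = S_0 * exp(-qT) - K * exp(-rT).
S_0 * exp(-qT) = 99.9900 * 0.98363538 = 98.35370159
K * exp(-rT) = 110.9100 * 0.98142469 = 108.84981212
C = P + S*exp(-qT) - K*exp(-rT)
C = 15.1362 + 98.35370159 - 108.84981212 = 4.6401

Answer: Call price = 4.6401


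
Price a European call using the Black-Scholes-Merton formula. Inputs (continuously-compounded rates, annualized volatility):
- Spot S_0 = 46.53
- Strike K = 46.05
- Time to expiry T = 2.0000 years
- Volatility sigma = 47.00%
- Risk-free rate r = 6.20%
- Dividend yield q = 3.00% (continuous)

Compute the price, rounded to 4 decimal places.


Answer: Price = 12.6371

Derivation:
d1 = (ln(S/K) + (r - q + 0.5*sigma^2) * T) / (sigma * sqrt(T)) = 0.44422780
d2 = d1 - sigma * sqrt(T) = -0.22045257
exp(-rT) = 0.88337984; exp(-qT) = 0.94176453
C = S_0 * exp(-qT) * N(d1) - K * exp(-rT) * N(d2)
N(d1) = 0.67156105; N(d2) = 0.41275935
C = 46.5300 * 0.94176453 * 0.67156105 - 46.0500 * 0.88337984 * 0.41275935 = 12.6371


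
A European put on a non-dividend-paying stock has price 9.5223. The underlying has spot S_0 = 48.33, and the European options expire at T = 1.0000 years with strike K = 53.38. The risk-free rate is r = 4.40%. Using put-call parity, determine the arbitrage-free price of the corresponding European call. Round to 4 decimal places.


Put-call parity: C - P = S_0 * exp(-qT) - K * exp(-rT).
S_0 * exp(-qT) = 48.3300 * 1.00000000 = 48.33000000
K * exp(-rT) = 53.3800 * 0.95695396 = 51.08220225
C = P + S*exp(-qT) - K*exp(-rT)
C = 9.5223 + 48.33000000 - 51.08220225 = 6.7701

Answer: Call price = 6.7701


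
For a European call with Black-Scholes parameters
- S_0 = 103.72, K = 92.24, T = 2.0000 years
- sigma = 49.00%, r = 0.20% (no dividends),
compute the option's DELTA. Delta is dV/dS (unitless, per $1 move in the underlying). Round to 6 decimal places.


d1 = 0.5215288933; d2 = -0.1714357522
phi(d1) = 0.3482151558; exp(-qT) = 1.0000000000; exp(-rT) = 0.9960079893
N(d1) = 0.6990008084
Delta = exp(-qT) * N(d1) = 1.0000000000 * 0.6990008084 = 0.699001

Answer: Delta = 0.699001


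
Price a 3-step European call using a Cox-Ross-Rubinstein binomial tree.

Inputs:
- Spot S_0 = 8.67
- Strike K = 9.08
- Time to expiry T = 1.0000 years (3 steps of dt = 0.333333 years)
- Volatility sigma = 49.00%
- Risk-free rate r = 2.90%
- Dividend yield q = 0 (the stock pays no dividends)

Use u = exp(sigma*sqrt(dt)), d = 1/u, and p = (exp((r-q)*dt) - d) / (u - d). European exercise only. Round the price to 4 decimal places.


dt = T/N = 0.333333
u = exp(sigma*sqrt(dt)) = 1.326975; d = 1/u = 0.753594
p = (exp((r-q)*dt) - d) / (u - d) = 0.446683
Discount per step: exp(-r*dt) = 0.990380
Stock lattice S(k, i) with i counting down-moves:
  k=0: S(0,0) = 8.6700
  k=1: S(1,0) = 11.5049; S(1,1) = 6.5337
  k=2: S(2,0) = 15.2667; S(2,1) = 8.6700; S(2,2) = 4.9237
  k=3: S(3,0) = 20.2585; S(3,1) = 11.5049; S(3,2) = 6.5337; S(3,3) = 3.7105
Terminal payoffs V(N, i) = max(S_T - K, 0):
  V(3,0) = 11.178484; V(3,1) = 2.424870; V(3,2) = 0.000000; V(3,3) = 0.000000
Backward induction: V(k, i) = exp(-r*dt) * [p * V(k+1, i) + (1-p) * V(k+1, i+1)].
  V(2,0) = exp(-r*dt) * [p*11.178484 + (1-p)*2.424870] = 6.274021
  V(2,1) = exp(-r*dt) * [p*2.424870 + (1-p)*0.000000] = 1.072729
  V(2,2) = exp(-r*dt) * [p*0.000000 + (1-p)*0.000000] = 0.000000
  V(1,0) = exp(-r*dt) * [p*6.274021 + (1-p)*1.072729] = 3.363389
  V(1,1) = exp(-r*dt) * [p*1.072729 + (1-p)*0.000000] = 0.474561
  V(0,0) = exp(-r*dt) * [p*3.363389 + (1-p)*0.474561] = 1.747973

Answer: Price = V(0,0) = 1.7480


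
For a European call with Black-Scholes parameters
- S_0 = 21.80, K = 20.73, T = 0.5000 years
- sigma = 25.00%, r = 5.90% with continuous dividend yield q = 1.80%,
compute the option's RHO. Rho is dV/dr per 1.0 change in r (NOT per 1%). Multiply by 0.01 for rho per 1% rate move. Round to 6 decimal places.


d1 = 0.4890522656; d2 = 0.3122755703
phi(d1) = 0.3539765566; exp(-qT) = 0.9910403788; exp(-rT) = 0.9709308776
N(d2) = 0.6225844478
Rho = K*T*exp(-rT)*N(d2) = 20.7300 * 0.5000 * 0.9709308776 * 0.6225844478 = 6.265502

Answer: Rho = 6.265502


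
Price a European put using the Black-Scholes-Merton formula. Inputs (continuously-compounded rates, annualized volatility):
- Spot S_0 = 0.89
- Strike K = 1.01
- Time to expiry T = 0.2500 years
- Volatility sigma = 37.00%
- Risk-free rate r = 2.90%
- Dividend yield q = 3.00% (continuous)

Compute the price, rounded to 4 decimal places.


Answer: Price = 0.1448

Derivation:
d1 = (ln(S/K) + (r - q + 0.5*sigma^2) * T) / (sigma * sqrt(T)) = -0.59254944
d2 = d1 - sigma * sqrt(T) = -0.77754944
exp(-rT) = 0.99277622; exp(-qT) = 0.99252805
P = K * exp(-rT) * N(-d2) - S_0 * exp(-qT) * N(-d1)
N(-d1) = 0.72325864; N(-d2) = 0.78158266
P = 1.0100 * 0.99277622 * 0.78158266 - 0.8900 * 0.99252805 * 0.72325864 = 0.1448


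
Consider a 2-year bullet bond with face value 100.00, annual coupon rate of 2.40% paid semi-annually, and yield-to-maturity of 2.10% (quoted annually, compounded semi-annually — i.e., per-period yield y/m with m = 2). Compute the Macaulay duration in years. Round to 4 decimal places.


Coupon per period c = face * coupon_rate / m = 1.200000
Periods per year m = 2; per-period yield y/m = 0.010500
Number of cashflows N = 4
Cashflows (t years, CF_t, discount factor 1/(1+y/m)^(m*t), PV):
  t = 0.5000: CF_t = 1.200000, DF = 0.989609, PV = 1.187531
  t = 1.0000: CF_t = 1.200000, DF = 0.979326, PV = 1.175191
  t = 1.5000: CF_t = 1.200000, DF = 0.969150, PV = 1.162980
  t = 2.0000: CF_t = 101.200000, DF = 0.959080, PV = 97.058872
Price P = sum_t PV_t = 100.584575
Macaulay numerator sum_t t * PV_t:
  t * PV_t at t = 0.5000: 0.593765
  t * PV_t at t = 1.0000: 1.175191
  t * PV_t at t = 1.5000: 1.744470
  t * PV_t at t = 2.0000: 194.117745
Macaulay duration D = (sum_t t * PV_t) / P = 197.631172 / 100.584575 = 1.964826

Answer: Macaulay duration = 1.9648 years


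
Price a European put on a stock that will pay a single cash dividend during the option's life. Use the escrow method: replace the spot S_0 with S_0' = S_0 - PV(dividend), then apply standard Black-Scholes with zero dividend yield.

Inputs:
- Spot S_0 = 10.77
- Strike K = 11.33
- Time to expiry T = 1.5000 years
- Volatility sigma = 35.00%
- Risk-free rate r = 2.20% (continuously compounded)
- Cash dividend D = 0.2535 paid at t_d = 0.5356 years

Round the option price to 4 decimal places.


Answer: Price = 2.0525

Derivation:
PV(D) = D * exp(-r * t_d) = 0.2535 * 0.98828595 = 0.25053049
S_0' = S_0 - PV(D) = 10.7700 - 0.25053049 = 10.51946951
d1 = (ln(S_0'/K) + (r + sigma^2/2)*T) / (sigma*sqrt(T)) = 0.11815570
d2 = d1 - sigma*sqrt(T) = -0.31050501
exp(-rT) = 0.96753856
N(-d1) = 0.45297215; N(-d2) = 0.62191152
P = K * exp(-rT) * N(-d2) - S_0' * N(-d1) = 11.3300 * 0.96753856 * 0.62191152 - 10.51946951 * 0.45297215 = 2.0525


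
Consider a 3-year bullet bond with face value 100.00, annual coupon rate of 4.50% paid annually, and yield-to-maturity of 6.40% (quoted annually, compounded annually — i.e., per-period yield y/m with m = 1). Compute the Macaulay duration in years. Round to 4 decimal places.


Answer: Macaulay duration = 2.8691 years

Derivation:
Coupon per period c = face * coupon_rate / m = 4.500000
Periods per year m = 1; per-period yield y/m = 0.064000
Number of cashflows N = 3
Cashflows (t years, CF_t, discount factor 1/(1+y/m)^(m*t), PV):
  t = 1.0000: CF_t = 4.500000, DF = 0.939850, PV = 4.229323
  t = 2.0000: CF_t = 4.500000, DF = 0.883317, PV = 3.974928
  t = 3.0000: CF_t = 104.500000, DF = 0.830185, PV = 86.754379
Price P = sum_t PV_t = 94.958630
Macaulay numerator sum_t t * PV_t:
  t * PV_t at t = 1.0000: 4.229323
  t * PV_t at t = 2.0000: 7.949856
  t * PV_t at t = 3.0000: 260.263138
Macaulay duration D = (sum_t t * PV_t) / P = 272.442317 / 94.958630 = 2.869063


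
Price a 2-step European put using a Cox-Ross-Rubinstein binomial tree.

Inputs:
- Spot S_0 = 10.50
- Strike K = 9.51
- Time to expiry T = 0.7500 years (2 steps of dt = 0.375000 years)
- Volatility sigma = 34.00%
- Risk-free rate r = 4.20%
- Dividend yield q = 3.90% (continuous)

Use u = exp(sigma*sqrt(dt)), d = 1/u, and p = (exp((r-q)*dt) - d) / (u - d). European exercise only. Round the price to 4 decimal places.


Answer: Price = V(0,0) = 0.7558

Derivation:
dt = T/N = 0.375000
u = exp(sigma*sqrt(dt)) = 1.231468; d = 1/u = 0.812039
p = (exp((r-q)*dt) - d) / (u - d) = 0.450819
Discount per step: exp(-r*dt) = 0.984373
Stock lattice S(k, i) with i counting down-moves:
  k=0: S(0,0) = 10.5000
  k=1: S(1,0) = 12.9304; S(1,1) = 8.5264
  k=2: S(2,0) = 15.9234; S(2,1) = 10.5000; S(2,2) = 6.9238
Terminal payoffs V(N, i) = max(K - S_T, 0):
  V(2,0) = 0.000000; V(2,1) = 0.000000; V(2,2) = 2.586219
Backward induction: V(k, i) = exp(-r*dt) * [p * V(k+1, i) + (1-p) * V(k+1, i+1)].
  V(1,0) = exp(-r*dt) * [p*0.000000 + (1-p)*0.000000] = 0.000000
  V(1,1) = exp(-r*dt) * [p*0.000000 + (1-p)*2.586219] = 1.398107
  V(0,0) = exp(-r*dt) * [p*0.000000 + (1-p)*1.398107] = 0.755815


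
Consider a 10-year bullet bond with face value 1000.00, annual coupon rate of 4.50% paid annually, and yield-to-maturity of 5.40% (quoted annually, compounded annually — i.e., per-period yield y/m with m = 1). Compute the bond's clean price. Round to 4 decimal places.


Answer: Price = 931.8348

Derivation:
Coupon per period c = face * coupon_rate / m = 45.000000
Periods per year m = 1; per-period yield y/m = 0.054000
Number of cashflows N = 10
Cashflows (t years, CF_t, discount factor 1/(1+y/m)^(m*t), PV):
  t = 1.0000: CF_t = 45.000000, DF = 0.948767, PV = 42.694497
  t = 2.0000: CF_t = 45.000000, DF = 0.900158, PV = 40.507113
  t = 3.0000: CF_t = 45.000000, DF = 0.854040, PV = 38.431796
  t = 4.0000: CF_t = 45.000000, DF = 0.810285, PV = 36.462805
  t = 5.0000: CF_t = 45.000000, DF = 0.768771, PV = 34.594691
  t = 6.0000: CF_t = 45.000000, DF = 0.729384, PV = 32.822288
  t = 7.0000: CF_t = 45.000000, DF = 0.692015, PV = 31.140690
  t = 8.0000: CF_t = 45.000000, DF = 0.656561, PV = 29.545247
  t = 9.0000: CF_t = 45.000000, DF = 0.622923, PV = 28.031544
  t = 10.0000: CF_t = 1045.000000, DF = 0.591009, PV = 617.604116
Price P = sum_t PV_t = 931.834787


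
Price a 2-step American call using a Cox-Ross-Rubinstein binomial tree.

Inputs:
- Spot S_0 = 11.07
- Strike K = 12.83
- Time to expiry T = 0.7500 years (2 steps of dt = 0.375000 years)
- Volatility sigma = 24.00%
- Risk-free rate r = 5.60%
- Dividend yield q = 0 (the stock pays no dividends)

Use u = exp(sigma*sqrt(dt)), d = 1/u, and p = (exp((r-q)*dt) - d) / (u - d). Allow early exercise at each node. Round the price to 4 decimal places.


dt = T/N = 0.375000
u = exp(sigma*sqrt(dt)) = 1.158319; d = 1/u = 0.863320
p = (exp((r-q)*dt) - d) / (u - d) = 0.535263
Discount per step: exp(-r*dt) = 0.979219
Stock lattice S(k, i) with i counting down-moves:
  k=0: S(0,0) = 11.0700
  k=1: S(1,0) = 12.8226; S(1,1) = 9.5570
  k=2: S(2,0) = 14.8526; S(2,1) = 11.0700; S(2,2) = 8.2507
Terminal payoffs V(N, i) = max(S_T - K, 0):
  V(2,0) = 2.022638; V(2,1) = 0.000000; V(2,2) = 0.000000
Backward induction: V(k, i) = exp(-r*dt) * [p * V(k+1, i) + (1-p) * V(k+1, i+1)]; then take max(V_cont, immediate exercise) for American.
  V(1,0) = exp(-r*dt) * [p*2.022638 + (1-p)*0.000000] = 1.060146; exercise = 0.000000; V(1,0) = max -> 1.060146
  V(1,1) = exp(-r*dt) * [p*0.000000 + (1-p)*0.000000] = 0.000000; exercise = 0.000000; V(1,1) = max -> 0.000000
  V(0,0) = exp(-r*dt) * [p*1.060146 + (1-p)*0.000000] = 0.555665; exercise = 0.000000; V(0,0) = max -> 0.555665

Answer: Price = V(0,0) = 0.5557
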